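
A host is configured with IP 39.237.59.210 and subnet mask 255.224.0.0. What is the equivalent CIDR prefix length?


Binary: 11111111.11100000.00000000.00000000
Count leading 1s
Prefix: /11


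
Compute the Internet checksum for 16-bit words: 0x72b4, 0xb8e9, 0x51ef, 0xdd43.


Sum all words (with carry folding):
+ 0x72b4 = 0x72b4
+ 0xb8e9 = 0x2b9e
+ 0x51ef = 0x7d8d
+ 0xdd43 = 0x5ad1
One's complement: ~0x5ad1
Checksum = 0xa52e


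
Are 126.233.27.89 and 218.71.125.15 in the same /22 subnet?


Mask: 255.255.252.0
126.233.27.89 AND mask = 126.233.24.0
218.71.125.15 AND mask = 218.71.124.0
No, different subnets (126.233.24.0 vs 218.71.124.0)


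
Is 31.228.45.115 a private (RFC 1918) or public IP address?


RFC 1918 private ranges:
  10.0.0.0/8 (10.0.0.0 - 10.255.255.255)
  172.16.0.0/12 (172.16.0.0 - 172.31.255.255)
  192.168.0.0/16 (192.168.0.0 - 192.168.255.255)
Public (not in any RFC 1918 range)


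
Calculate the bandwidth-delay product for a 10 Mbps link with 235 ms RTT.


BDP = bandwidth * RTT
= 10 Mbps * 235 ms
= 10 * 1e6 * 235 / 1000 bits
= 2350000 bits
= 293750 bytes
= 286.8652 KB
BDP = 2350000 bits (293750 bytes)


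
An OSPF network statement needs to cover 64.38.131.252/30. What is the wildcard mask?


Subnet mask: 255.255.255.252
Wildcard = 255.255.255.255 - subnet mask
255 - 255 = 0
255 - 255 = 0
255 - 255 = 0
255 - 252 = 3
Wildcard: 0.0.0.3


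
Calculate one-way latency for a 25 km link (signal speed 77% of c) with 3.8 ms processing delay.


Speed = 0.77 * 3e5 km/s = 231000 km/s
Propagation delay = 25 / 231000 = 0.0001 s = 0.1082 ms
Processing delay = 3.8 ms
Total one-way latency = 3.9082 ms


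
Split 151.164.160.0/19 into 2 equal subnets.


New prefix = 19 + 1 = 20
Each subnet has 4096 addresses
  151.164.160.0/20
  151.164.176.0/20
Subnets: 151.164.160.0/20, 151.164.176.0/20


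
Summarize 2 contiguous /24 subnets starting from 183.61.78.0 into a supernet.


Original prefix: /24
Number of subnets: 2 = 2^1
New prefix = 24 - 1 = 23
Supernet: 183.61.78.0/23


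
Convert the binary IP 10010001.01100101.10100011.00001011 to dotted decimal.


10010001 = 145
01100101 = 101
10100011 = 163
00001011 = 11
IP: 145.101.163.11


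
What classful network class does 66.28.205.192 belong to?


First octet: 66
Binary: 01000010
0xxxxxxx -> Class A (1-126)
Class A, default mask 255.0.0.0 (/8)


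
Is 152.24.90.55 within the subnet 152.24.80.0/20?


Subnet network: 152.24.80.0
Test IP AND mask: 152.24.80.0
Yes, 152.24.90.55 is in 152.24.80.0/20


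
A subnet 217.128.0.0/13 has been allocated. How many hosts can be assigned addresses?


Host bits = 32 - 13 = 19
Total addresses = 2^19 = 524288
Usable = total - 2 (network and broadcast)
Usable hosts: 524286


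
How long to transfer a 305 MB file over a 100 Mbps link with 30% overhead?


Effective throughput = 100 * (1 - 30/100) = 70 Mbps
File size in Mb = 305 * 8 = 2440 Mb
Time = 2440 / 70
Time = 34.8571 seconds


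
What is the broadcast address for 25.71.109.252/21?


Network: 25.71.104.0/21
Host bits = 11
Set all host bits to 1:
Broadcast: 25.71.111.255


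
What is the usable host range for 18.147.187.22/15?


Network: 18.146.0.0
Broadcast: 18.147.255.255
First usable = network + 1
Last usable = broadcast - 1
Range: 18.146.0.1 to 18.147.255.254


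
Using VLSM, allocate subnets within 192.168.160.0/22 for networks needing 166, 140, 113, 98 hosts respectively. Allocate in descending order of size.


166 hosts -> /24 (254 usable): 192.168.160.0/24
140 hosts -> /24 (254 usable): 192.168.161.0/24
113 hosts -> /25 (126 usable): 192.168.162.0/25
98 hosts -> /25 (126 usable): 192.168.162.128/25
Allocation: 192.168.160.0/24 (166 hosts, 254 usable); 192.168.161.0/24 (140 hosts, 254 usable); 192.168.162.0/25 (113 hosts, 126 usable); 192.168.162.128/25 (98 hosts, 126 usable)


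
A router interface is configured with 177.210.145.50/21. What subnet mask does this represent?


/21 means 21 network bits, 11 host bits
Binary: 11111111111111111111100000000000
Mask: 255.255.248.0


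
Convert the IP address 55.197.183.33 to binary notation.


55 = 00110111
197 = 11000101
183 = 10110111
33 = 00100001
Binary: 00110111.11000101.10110111.00100001


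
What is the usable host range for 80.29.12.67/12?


Network: 80.16.0.0
Broadcast: 80.31.255.255
First usable = network + 1
Last usable = broadcast - 1
Range: 80.16.0.1 to 80.31.255.254


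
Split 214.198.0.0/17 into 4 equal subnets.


New prefix = 17 + 2 = 19
Each subnet has 8192 addresses
  214.198.0.0/19
  214.198.32.0/19
  214.198.64.0/19
  214.198.96.0/19
Subnets: 214.198.0.0/19, 214.198.32.0/19, 214.198.64.0/19, 214.198.96.0/19


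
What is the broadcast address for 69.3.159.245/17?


Network: 69.3.128.0/17
Host bits = 15
Set all host bits to 1:
Broadcast: 69.3.255.255


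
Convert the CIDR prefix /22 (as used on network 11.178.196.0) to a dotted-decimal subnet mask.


/22 means 22 network bits, 10 host bits
Binary: 11111111111111111111110000000000
Mask: 255.255.252.0


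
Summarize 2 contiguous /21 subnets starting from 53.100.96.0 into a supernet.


Original prefix: /21
Number of subnets: 2 = 2^1
New prefix = 21 - 1 = 20
Supernet: 53.100.96.0/20


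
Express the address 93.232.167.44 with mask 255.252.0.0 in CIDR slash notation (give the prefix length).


Binary: 11111111.11111100.00000000.00000000
Count leading 1s
Prefix: /14


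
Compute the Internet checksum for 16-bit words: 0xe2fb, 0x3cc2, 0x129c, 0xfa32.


Sum all words (with carry folding):
+ 0xe2fb = 0xe2fb
+ 0x3cc2 = 0x1fbe
+ 0x129c = 0x325a
+ 0xfa32 = 0x2c8d
One's complement: ~0x2c8d
Checksum = 0xd372


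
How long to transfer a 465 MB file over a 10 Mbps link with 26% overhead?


Effective throughput = 10 * (1 - 26/100) = 7.4 Mbps
File size in Mb = 465 * 8 = 3720 Mb
Time = 3720 / 7.4
Time = 502.7027 seconds


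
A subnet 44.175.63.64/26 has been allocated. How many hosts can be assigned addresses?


Host bits = 32 - 26 = 6
Total addresses = 2^6 = 64
Usable = total - 2 (network and broadcast)
Usable hosts: 62


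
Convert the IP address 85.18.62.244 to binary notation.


85 = 01010101
18 = 00010010
62 = 00111110
244 = 11110100
Binary: 01010101.00010010.00111110.11110100


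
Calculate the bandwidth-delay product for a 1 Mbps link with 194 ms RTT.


BDP = bandwidth * RTT
= 1 Mbps * 194 ms
= 1 * 1e6 * 194 / 1000 bits
= 194000 bits
= 24250 bytes
= 23.6816 KB
BDP = 194000 bits (24250 bytes)


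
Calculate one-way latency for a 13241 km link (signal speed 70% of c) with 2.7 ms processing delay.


Speed = 0.7 * 3e5 km/s = 210000 km/s
Propagation delay = 13241 / 210000 = 0.0631 s = 63.0524 ms
Processing delay = 2.7 ms
Total one-way latency = 65.7524 ms


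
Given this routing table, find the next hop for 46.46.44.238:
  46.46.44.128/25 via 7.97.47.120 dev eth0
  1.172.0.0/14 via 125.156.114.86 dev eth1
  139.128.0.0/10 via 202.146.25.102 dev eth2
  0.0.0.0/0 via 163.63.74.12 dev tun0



Longest prefix match for 46.46.44.238:
  /25 46.46.44.128: MATCH
  /14 1.172.0.0: no
  /10 139.128.0.0: no
  /0 0.0.0.0: MATCH
Selected: next-hop 7.97.47.120 via eth0 (matched /25)


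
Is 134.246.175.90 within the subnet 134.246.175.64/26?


Subnet network: 134.246.175.64
Test IP AND mask: 134.246.175.64
Yes, 134.246.175.90 is in 134.246.175.64/26


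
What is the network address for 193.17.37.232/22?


IP:   11000001.00010001.00100101.11101000
Mask: 11111111.11111111.11111100.00000000
AND operation:
Net:  11000001.00010001.00100100.00000000
Network: 193.17.36.0/22


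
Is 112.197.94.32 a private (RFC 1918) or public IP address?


RFC 1918 private ranges:
  10.0.0.0/8 (10.0.0.0 - 10.255.255.255)
  172.16.0.0/12 (172.16.0.0 - 172.31.255.255)
  192.168.0.0/16 (192.168.0.0 - 192.168.255.255)
Public (not in any RFC 1918 range)


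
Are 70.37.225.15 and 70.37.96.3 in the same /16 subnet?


Mask: 255.255.0.0
70.37.225.15 AND mask = 70.37.0.0
70.37.96.3 AND mask = 70.37.0.0
Yes, same subnet (70.37.0.0)


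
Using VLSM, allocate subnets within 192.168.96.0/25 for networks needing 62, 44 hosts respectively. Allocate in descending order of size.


62 hosts -> /26 (62 usable): 192.168.96.0/26
44 hosts -> /26 (62 usable): 192.168.96.64/26
Allocation: 192.168.96.0/26 (62 hosts, 62 usable); 192.168.96.64/26 (44 hosts, 62 usable)


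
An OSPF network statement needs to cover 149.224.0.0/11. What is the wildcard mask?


Subnet mask: 255.224.0.0
Wildcard = 255.255.255.255 - subnet mask
255 - 255 = 0
255 - 224 = 31
255 - 0 = 255
255 - 0 = 255
Wildcard: 0.31.255.255


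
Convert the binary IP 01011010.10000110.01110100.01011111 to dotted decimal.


01011010 = 90
10000110 = 134
01110100 = 116
01011111 = 95
IP: 90.134.116.95


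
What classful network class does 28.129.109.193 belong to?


First octet: 28
Binary: 00011100
0xxxxxxx -> Class A (1-126)
Class A, default mask 255.0.0.0 (/8)


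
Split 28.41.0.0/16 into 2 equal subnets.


New prefix = 16 + 1 = 17
Each subnet has 32768 addresses
  28.41.0.0/17
  28.41.128.0/17
Subnets: 28.41.0.0/17, 28.41.128.0/17


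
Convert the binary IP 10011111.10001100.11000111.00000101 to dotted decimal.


10011111 = 159
10001100 = 140
11000111 = 199
00000101 = 5
IP: 159.140.199.5


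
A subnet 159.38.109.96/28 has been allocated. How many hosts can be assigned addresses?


Host bits = 32 - 28 = 4
Total addresses = 2^4 = 16
Usable = total - 2 (network and broadcast)
Usable hosts: 14


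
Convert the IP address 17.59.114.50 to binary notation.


17 = 00010001
59 = 00111011
114 = 01110010
50 = 00110010
Binary: 00010001.00111011.01110010.00110010


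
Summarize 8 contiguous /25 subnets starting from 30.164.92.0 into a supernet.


Original prefix: /25
Number of subnets: 8 = 2^3
New prefix = 25 - 3 = 22
Supernet: 30.164.92.0/22


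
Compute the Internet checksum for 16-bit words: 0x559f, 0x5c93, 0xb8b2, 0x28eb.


Sum all words (with carry folding):
+ 0x559f = 0x559f
+ 0x5c93 = 0xb232
+ 0xb8b2 = 0x6ae5
+ 0x28eb = 0x93d0
One's complement: ~0x93d0
Checksum = 0x6c2f


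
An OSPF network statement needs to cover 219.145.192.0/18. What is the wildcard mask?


Subnet mask: 255.255.192.0
Wildcard = 255.255.255.255 - subnet mask
255 - 255 = 0
255 - 255 = 0
255 - 192 = 63
255 - 0 = 255
Wildcard: 0.0.63.255


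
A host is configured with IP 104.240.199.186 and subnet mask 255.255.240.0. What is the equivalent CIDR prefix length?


Binary: 11111111.11111111.11110000.00000000
Count leading 1s
Prefix: /20


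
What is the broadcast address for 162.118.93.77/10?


Network: 162.64.0.0/10
Host bits = 22
Set all host bits to 1:
Broadcast: 162.127.255.255


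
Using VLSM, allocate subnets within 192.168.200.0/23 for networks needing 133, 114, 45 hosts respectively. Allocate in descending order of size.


133 hosts -> /24 (254 usable): 192.168.200.0/24
114 hosts -> /25 (126 usable): 192.168.201.0/25
45 hosts -> /26 (62 usable): 192.168.201.128/26
Allocation: 192.168.200.0/24 (133 hosts, 254 usable); 192.168.201.0/25 (114 hosts, 126 usable); 192.168.201.128/26 (45 hosts, 62 usable)


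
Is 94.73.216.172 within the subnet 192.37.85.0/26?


Subnet network: 192.37.85.0
Test IP AND mask: 94.73.216.128
No, 94.73.216.172 is not in 192.37.85.0/26


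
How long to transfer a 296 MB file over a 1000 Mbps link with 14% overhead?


Effective throughput = 1000 * (1 - 14/100) = 860 Mbps
File size in Mb = 296 * 8 = 2368 Mb
Time = 2368 / 860
Time = 2.7535 seconds


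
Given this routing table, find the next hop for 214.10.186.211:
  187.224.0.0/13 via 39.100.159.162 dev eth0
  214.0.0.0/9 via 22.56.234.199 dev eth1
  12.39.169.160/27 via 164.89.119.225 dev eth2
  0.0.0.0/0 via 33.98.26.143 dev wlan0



Longest prefix match for 214.10.186.211:
  /13 187.224.0.0: no
  /9 214.0.0.0: MATCH
  /27 12.39.169.160: no
  /0 0.0.0.0: MATCH
Selected: next-hop 22.56.234.199 via eth1 (matched /9)


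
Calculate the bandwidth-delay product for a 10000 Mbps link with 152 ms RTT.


BDP = bandwidth * RTT
= 10000 Mbps * 152 ms
= 10000 * 1e6 * 152 / 1000 bits
= 1520000000 bits
= 190000000 bytes
= 185546.875 KB
BDP = 1520000000 bits (190000000 bytes)


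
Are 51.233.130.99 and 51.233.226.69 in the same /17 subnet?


Mask: 255.255.128.0
51.233.130.99 AND mask = 51.233.128.0
51.233.226.69 AND mask = 51.233.128.0
Yes, same subnet (51.233.128.0)


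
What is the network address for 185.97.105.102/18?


IP:   10111001.01100001.01101001.01100110
Mask: 11111111.11111111.11000000.00000000
AND operation:
Net:  10111001.01100001.01000000.00000000
Network: 185.97.64.0/18


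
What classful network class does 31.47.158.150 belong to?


First octet: 31
Binary: 00011111
0xxxxxxx -> Class A (1-126)
Class A, default mask 255.0.0.0 (/8)


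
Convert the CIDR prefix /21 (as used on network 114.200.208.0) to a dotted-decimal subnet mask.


/21 means 21 network bits, 11 host bits
Binary: 11111111111111111111100000000000
Mask: 255.255.248.0


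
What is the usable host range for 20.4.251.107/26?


Network: 20.4.251.64
Broadcast: 20.4.251.127
First usable = network + 1
Last usable = broadcast - 1
Range: 20.4.251.65 to 20.4.251.126


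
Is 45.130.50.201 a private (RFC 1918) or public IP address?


RFC 1918 private ranges:
  10.0.0.0/8 (10.0.0.0 - 10.255.255.255)
  172.16.0.0/12 (172.16.0.0 - 172.31.255.255)
  192.168.0.0/16 (192.168.0.0 - 192.168.255.255)
Public (not in any RFC 1918 range)


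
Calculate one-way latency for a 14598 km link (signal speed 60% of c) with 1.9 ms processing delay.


Speed = 0.6 * 3e5 km/s = 180000 km/s
Propagation delay = 14598 / 180000 = 0.0811 s = 81.1 ms
Processing delay = 1.9 ms
Total one-way latency = 83.0 ms


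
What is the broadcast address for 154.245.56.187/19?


Network: 154.245.32.0/19
Host bits = 13
Set all host bits to 1:
Broadcast: 154.245.63.255


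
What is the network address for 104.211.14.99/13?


IP:   01101000.11010011.00001110.01100011
Mask: 11111111.11111000.00000000.00000000
AND operation:
Net:  01101000.11010000.00000000.00000000
Network: 104.208.0.0/13


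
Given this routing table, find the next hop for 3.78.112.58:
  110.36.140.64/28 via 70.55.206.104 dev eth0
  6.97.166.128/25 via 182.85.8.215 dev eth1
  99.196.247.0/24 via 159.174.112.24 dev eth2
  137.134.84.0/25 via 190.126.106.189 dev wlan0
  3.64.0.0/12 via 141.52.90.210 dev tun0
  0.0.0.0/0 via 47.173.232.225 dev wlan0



Longest prefix match for 3.78.112.58:
  /28 110.36.140.64: no
  /25 6.97.166.128: no
  /24 99.196.247.0: no
  /25 137.134.84.0: no
  /12 3.64.0.0: MATCH
  /0 0.0.0.0: MATCH
Selected: next-hop 141.52.90.210 via tun0 (matched /12)


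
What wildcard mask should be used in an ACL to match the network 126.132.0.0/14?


Subnet mask: 255.252.0.0
Wildcard = 255.255.255.255 - subnet mask
255 - 255 = 0
255 - 252 = 3
255 - 0 = 255
255 - 0 = 255
Wildcard: 0.3.255.255


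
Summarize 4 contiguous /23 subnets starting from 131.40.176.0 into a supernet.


Original prefix: /23
Number of subnets: 4 = 2^2
New prefix = 23 - 2 = 21
Supernet: 131.40.176.0/21


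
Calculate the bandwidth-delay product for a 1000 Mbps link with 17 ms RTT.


BDP = bandwidth * RTT
= 1000 Mbps * 17 ms
= 1000 * 1e6 * 17 / 1000 bits
= 17000000 bits
= 2125000 bytes
= 2075.1953 KB
BDP = 17000000 bits (2125000 bytes)


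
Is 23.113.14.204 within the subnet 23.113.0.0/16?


Subnet network: 23.113.0.0
Test IP AND mask: 23.113.0.0
Yes, 23.113.14.204 is in 23.113.0.0/16


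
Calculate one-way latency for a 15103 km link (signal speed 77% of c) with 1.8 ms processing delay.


Speed = 0.77 * 3e5 km/s = 231000 km/s
Propagation delay = 15103 / 231000 = 0.0654 s = 65.381 ms
Processing delay = 1.8 ms
Total one-way latency = 67.181 ms


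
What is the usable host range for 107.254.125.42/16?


Network: 107.254.0.0
Broadcast: 107.254.255.255
First usable = network + 1
Last usable = broadcast - 1
Range: 107.254.0.1 to 107.254.255.254


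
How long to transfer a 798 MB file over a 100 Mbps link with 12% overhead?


Effective throughput = 100 * (1 - 12/100) = 88 Mbps
File size in Mb = 798 * 8 = 6384 Mb
Time = 6384 / 88
Time = 72.5455 seconds


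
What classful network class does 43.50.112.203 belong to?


First octet: 43
Binary: 00101011
0xxxxxxx -> Class A (1-126)
Class A, default mask 255.0.0.0 (/8)


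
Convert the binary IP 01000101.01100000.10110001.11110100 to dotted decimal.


01000101 = 69
01100000 = 96
10110001 = 177
11110100 = 244
IP: 69.96.177.244


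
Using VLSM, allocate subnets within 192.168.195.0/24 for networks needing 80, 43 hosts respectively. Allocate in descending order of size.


80 hosts -> /25 (126 usable): 192.168.195.0/25
43 hosts -> /26 (62 usable): 192.168.195.128/26
Allocation: 192.168.195.0/25 (80 hosts, 126 usable); 192.168.195.128/26 (43 hosts, 62 usable)


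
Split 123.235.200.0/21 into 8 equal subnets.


New prefix = 21 + 3 = 24
Each subnet has 256 addresses
  123.235.200.0/24
  123.235.201.0/24
  123.235.202.0/24
  123.235.203.0/24
  123.235.204.0/24
  123.235.205.0/24
  123.235.206.0/24
  123.235.207.0/24
Subnets: 123.235.200.0/24, 123.235.201.0/24, 123.235.202.0/24, 123.235.203.0/24, 123.235.204.0/24, 123.235.205.0/24, 123.235.206.0/24, 123.235.207.0/24


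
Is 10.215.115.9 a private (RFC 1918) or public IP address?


RFC 1918 private ranges:
  10.0.0.0/8 (10.0.0.0 - 10.255.255.255)
  172.16.0.0/12 (172.16.0.0 - 172.31.255.255)
  192.168.0.0/16 (192.168.0.0 - 192.168.255.255)
Private (in 10.0.0.0/8)


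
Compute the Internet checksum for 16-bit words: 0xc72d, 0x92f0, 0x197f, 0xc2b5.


Sum all words (with carry folding):
+ 0xc72d = 0xc72d
+ 0x92f0 = 0x5a1e
+ 0x197f = 0x739d
+ 0xc2b5 = 0x3653
One's complement: ~0x3653
Checksum = 0xc9ac


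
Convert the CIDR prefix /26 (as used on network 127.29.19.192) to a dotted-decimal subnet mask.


/26 means 26 network bits, 6 host bits
Binary: 11111111111111111111111111000000
Mask: 255.255.255.192


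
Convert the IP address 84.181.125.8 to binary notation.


84 = 01010100
181 = 10110101
125 = 01111101
8 = 00001000
Binary: 01010100.10110101.01111101.00001000


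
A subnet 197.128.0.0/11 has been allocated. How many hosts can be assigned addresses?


Host bits = 32 - 11 = 21
Total addresses = 2^21 = 2097152
Usable = total - 2 (network and broadcast)
Usable hosts: 2097150


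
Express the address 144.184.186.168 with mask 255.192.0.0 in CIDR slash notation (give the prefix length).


Binary: 11111111.11000000.00000000.00000000
Count leading 1s
Prefix: /10


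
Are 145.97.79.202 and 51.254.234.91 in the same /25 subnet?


Mask: 255.255.255.128
145.97.79.202 AND mask = 145.97.79.128
51.254.234.91 AND mask = 51.254.234.0
No, different subnets (145.97.79.128 vs 51.254.234.0)


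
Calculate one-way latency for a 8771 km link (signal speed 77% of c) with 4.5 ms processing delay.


Speed = 0.77 * 3e5 km/s = 231000 km/s
Propagation delay = 8771 / 231000 = 0.038 s = 37.9697 ms
Processing delay = 4.5 ms
Total one-way latency = 42.4697 ms


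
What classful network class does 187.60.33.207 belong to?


First octet: 187
Binary: 10111011
10xxxxxx -> Class B (128-191)
Class B, default mask 255.255.0.0 (/16)


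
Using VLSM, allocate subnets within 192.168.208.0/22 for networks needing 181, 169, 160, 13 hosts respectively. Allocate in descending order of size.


181 hosts -> /24 (254 usable): 192.168.208.0/24
169 hosts -> /24 (254 usable): 192.168.209.0/24
160 hosts -> /24 (254 usable): 192.168.210.0/24
13 hosts -> /28 (14 usable): 192.168.211.0/28
Allocation: 192.168.208.0/24 (181 hosts, 254 usable); 192.168.209.0/24 (169 hosts, 254 usable); 192.168.210.0/24 (160 hosts, 254 usable); 192.168.211.0/28 (13 hosts, 14 usable)


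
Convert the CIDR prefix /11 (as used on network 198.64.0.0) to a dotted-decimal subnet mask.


/11 means 11 network bits, 21 host bits
Binary: 11111111111000000000000000000000
Mask: 255.224.0.0


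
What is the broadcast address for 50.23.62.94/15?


Network: 50.22.0.0/15
Host bits = 17
Set all host bits to 1:
Broadcast: 50.23.255.255


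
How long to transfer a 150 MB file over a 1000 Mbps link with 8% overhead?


Effective throughput = 1000 * (1 - 8/100) = 920 Mbps
File size in Mb = 150 * 8 = 1200 Mb
Time = 1200 / 920
Time = 1.3043 seconds


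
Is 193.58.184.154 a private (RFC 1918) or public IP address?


RFC 1918 private ranges:
  10.0.0.0/8 (10.0.0.0 - 10.255.255.255)
  172.16.0.0/12 (172.16.0.0 - 172.31.255.255)
  192.168.0.0/16 (192.168.0.0 - 192.168.255.255)
Public (not in any RFC 1918 range)


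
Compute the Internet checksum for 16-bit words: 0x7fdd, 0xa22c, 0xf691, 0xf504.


Sum all words (with carry folding):
+ 0x7fdd = 0x7fdd
+ 0xa22c = 0x220a
+ 0xf691 = 0x189c
+ 0xf504 = 0x0da1
One's complement: ~0x0da1
Checksum = 0xf25e


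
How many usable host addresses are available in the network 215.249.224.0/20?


Host bits = 32 - 20 = 12
Total addresses = 2^12 = 4096
Usable = total - 2 (network and broadcast)
Usable hosts: 4094


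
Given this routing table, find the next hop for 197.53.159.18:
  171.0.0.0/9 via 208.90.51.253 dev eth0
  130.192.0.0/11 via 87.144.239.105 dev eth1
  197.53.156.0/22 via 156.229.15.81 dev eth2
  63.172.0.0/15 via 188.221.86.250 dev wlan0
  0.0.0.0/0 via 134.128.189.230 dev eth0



Longest prefix match for 197.53.159.18:
  /9 171.0.0.0: no
  /11 130.192.0.0: no
  /22 197.53.156.0: MATCH
  /15 63.172.0.0: no
  /0 0.0.0.0: MATCH
Selected: next-hop 156.229.15.81 via eth2 (matched /22)


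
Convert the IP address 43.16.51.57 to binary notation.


43 = 00101011
16 = 00010000
51 = 00110011
57 = 00111001
Binary: 00101011.00010000.00110011.00111001


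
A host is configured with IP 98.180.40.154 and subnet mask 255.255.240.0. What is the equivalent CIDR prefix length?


Binary: 11111111.11111111.11110000.00000000
Count leading 1s
Prefix: /20


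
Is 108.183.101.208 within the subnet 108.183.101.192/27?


Subnet network: 108.183.101.192
Test IP AND mask: 108.183.101.192
Yes, 108.183.101.208 is in 108.183.101.192/27


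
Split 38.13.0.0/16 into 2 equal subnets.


New prefix = 16 + 1 = 17
Each subnet has 32768 addresses
  38.13.0.0/17
  38.13.128.0/17
Subnets: 38.13.0.0/17, 38.13.128.0/17


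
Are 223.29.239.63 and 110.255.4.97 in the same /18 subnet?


Mask: 255.255.192.0
223.29.239.63 AND mask = 223.29.192.0
110.255.4.97 AND mask = 110.255.0.0
No, different subnets (223.29.192.0 vs 110.255.0.0)


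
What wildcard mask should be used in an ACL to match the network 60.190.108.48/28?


Subnet mask: 255.255.255.240
Wildcard = 255.255.255.255 - subnet mask
255 - 255 = 0
255 - 255 = 0
255 - 255 = 0
255 - 240 = 15
Wildcard: 0.0.0.15


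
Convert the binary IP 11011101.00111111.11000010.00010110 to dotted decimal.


11011101 = 221
00111111 = 63
11000010 = 194
00010110 = 22
IP: 221.63.194.22


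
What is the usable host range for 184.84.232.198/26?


Network: 184.84.232.192
Broadcast: 184.84.232.255
First usable = network + 1
Last usable = broadcast - 1
Range: 184.84.232.193 to 184.84.232.254


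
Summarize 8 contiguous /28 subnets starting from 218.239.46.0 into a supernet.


Original prefix: /28
Number of subnets: 8 = 2^3
New prefix = 28 - 3 = 25
Supernet: 218.239.46.0/25


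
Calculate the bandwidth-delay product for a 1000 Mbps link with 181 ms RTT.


BDP = bandwidth * RTT
= 1000 Mbps * 181 ms
= 1000 * 1e6 * 181 / 1000 bits
= 181000000 bits
= 22625000 bytes
= 22094.7266 KB
BDP = 181000000 bits (22625000 bytes)


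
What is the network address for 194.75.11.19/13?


IP:   11000010.01001011.00001011.00010011
Mask: 11111111.11111000.00000000.00000000
AND operation:
Net:  11000010.01001000.00000000.00000000
Network: 194.72.0.0/13


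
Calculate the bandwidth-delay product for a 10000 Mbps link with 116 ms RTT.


BDP = bandwidth * RTT
= 10000 Mbps * 116 ms
= 10000 * 1e6 * 116 / 1000 bits
= 1160000000 bits
= 145000000 bytes
= 141601.5625 KB
BDP = 1160000000 bits (145000000 bytes)


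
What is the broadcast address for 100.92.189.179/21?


Network: 100.92.184.0/21
Host bits = 11
Set all host bits to 1:
Broadcast: 100.92.191.255


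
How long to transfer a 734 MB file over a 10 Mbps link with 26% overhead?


Effective throughput = 10 * (1 - 26/100) = 7.4 Mbps
File size in Mb = 734 * 8 = 5872 Mb
Time = 5872 / 7.4
Time = 793.5135 seconds


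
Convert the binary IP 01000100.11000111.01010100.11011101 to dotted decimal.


01000100 = 68
11000111 = 199
01010100 = 84
11011101 = 221
IP: 68.199.84.221


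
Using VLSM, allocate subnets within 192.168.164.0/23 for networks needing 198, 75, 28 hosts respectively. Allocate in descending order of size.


198 hosts -> /24 (254 usable): 192.168.164.0/24
75 hosts -> /25 (126 usable): 192.168.165.0/25
28 hosts -> /27 (30 usable): 192.168.165.128/27
Allocation: 192.168.164.0/24 (198 hosts, 254 usable); 192.168.165.0/25 (75 hosts, 126 usable); 192.168.165.128/27 (28 hosts, 30 usable)


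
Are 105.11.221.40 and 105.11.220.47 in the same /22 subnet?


Mask: 255.255.252.0
105.11.221.40 AND mask = 105.11.220.0
105.11.220.47 AND mask = 105.11.220.0
Yes, same subnet (105.11.220.0)


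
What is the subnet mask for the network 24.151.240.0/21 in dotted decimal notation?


/21 means 21 network bits, 11 host bits
Binary: 11111111111111111111100000000000
Mask: 255.255.248.0


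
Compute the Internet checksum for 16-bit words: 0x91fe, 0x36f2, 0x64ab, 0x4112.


Sum all words (with carry folding):
+ 0x91fe = 0x91fe
+ 0x36f2 = 0xc8f0
+ 0x64ab = 0x2d9c
+ 0x4112 = 0x6eae
One's complement: ~0x6eae
Checksum = 0x9151


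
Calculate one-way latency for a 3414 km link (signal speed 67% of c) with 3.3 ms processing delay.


Speed = 0.67 * 3e5 km/s = 201000 km/s
Propagation delay = 3414 / 201000 = 0.017 s = 16.9851 ms
Processing delay = 3.3 ms
Total one-way latency = 20.2851 ms


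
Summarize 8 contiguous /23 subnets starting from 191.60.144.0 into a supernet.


Original prefix: /23
Number of subnets: 8 = 2^3
New prefix = 23 - 3 = 20
Supernet: 191.60.144.0/20


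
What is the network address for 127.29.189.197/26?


IP:   01111111.00011101.10111101.11000101
Mask: 11111111.11111111.11111111.11000000
AND operation:
Net:  01111111.00011101.10111101.11000000
Network: 127.29.189.192/26


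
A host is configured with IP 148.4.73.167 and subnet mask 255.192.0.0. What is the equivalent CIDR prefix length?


Binary: 11111111.11000000.00000000.00000000
Count leading 1s
Prefix: /10


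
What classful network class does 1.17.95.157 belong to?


First octet: 1
Binary: 00000001
0xxxxxxx -> Class A (1-126)
Class A, default mask 255.0.0.0 (/8)


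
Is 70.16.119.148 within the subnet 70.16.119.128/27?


Subnet network: 70.16.119.128
Test IP AND mask: 70.16.119.128
Yes, 70.16.119.148 is in 70.16.119.128/27


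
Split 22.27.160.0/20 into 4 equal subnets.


New prefix = 20 + 2 = 22
Each subnet has 1024 addresses
  22.27.160.0/22
  22.27.164.0/22
  22.27.168.0/22
  22.27.172.0/22
Subnets: 22.27.160.0/22, 22.27.164.0/22, 22.27.168.0/22, 22.27.172.0/22


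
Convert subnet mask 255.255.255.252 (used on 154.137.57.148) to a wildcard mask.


Subnet mask: 255.255.255.252
Wildcard = 255.255.255.255 - subnet mask
255 - 255 = 0
255 - 255 = 0
255 - 255 = 0
255 - 252 = 3
Wildcard: 0.0.0.3


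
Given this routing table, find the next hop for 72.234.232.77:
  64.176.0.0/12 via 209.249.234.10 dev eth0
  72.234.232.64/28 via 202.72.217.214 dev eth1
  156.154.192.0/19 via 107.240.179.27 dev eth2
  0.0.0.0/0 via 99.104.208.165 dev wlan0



Longest prefix match for 72.234.232.77:
  /12 64.176.0.0: no
  /28 72.234.232.64: MATCH
  /19 156.154.192.0: no
  /0 0.0.0.0: MATCH
Selected: next-hop 202.72.217.214 via eth1 (matched /28)


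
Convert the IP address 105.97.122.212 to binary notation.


105 = 01101001
97 = 01100001
122 = 01111010
212 = 11010100
Binary: 01101001.01100001.01111010.11010100


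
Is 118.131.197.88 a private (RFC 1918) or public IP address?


RFC 1918 private ranges:
  10.0.0.0/8 (10.0.0.0 - 10.255.255.255)
  172.16.0.0/12 (172.16.0.0 - 172.31.255.255)
  192.168.0.0/16 (192.168.0.0 - 192.168.255.255)
Public (not in any RFC 1918 range)


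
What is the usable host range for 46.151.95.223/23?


Network: 46.151.94.0
Broadcast: 46.151.95.255
First usable = network + 1
Last usable = broadcast - 1
Range: 46.151.94.1 to 46.151.95.254


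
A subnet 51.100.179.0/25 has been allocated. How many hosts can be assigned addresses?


Host bits = 32 - 25 = 7
Total addresses = 2^7 = 128
Usable = total - 2 (network and broadcast)
Usable hosts: 126


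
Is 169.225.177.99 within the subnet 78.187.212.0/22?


Subnet network: 78.187.212.0
Test IP AND mask: 169.225.176.0
No, 169.225.177.99 is not in 78.187.212.0/22


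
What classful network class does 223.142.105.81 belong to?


First octet: 223
Binary: 11011111
110xxxxx -> Class C (192-223)
Class C, default mask 255.255.255.0 (/24)


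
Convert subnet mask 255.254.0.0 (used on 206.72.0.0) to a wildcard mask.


Subnet mask: 255.254.0.0
Wildcard = 255.255.255.255 - subnet mask
255 - 255 = 0
255 - 254 = 1
255 - 0 = 255
255 - 0 = 255
Wildcard: 0.1.255.255


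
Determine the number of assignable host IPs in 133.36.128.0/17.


Host bits = 32 - 17 = 15
Total addresses = 2^15 = 32768
Usable = total - 2 (network and broadcast)
Usable hosts: 32766


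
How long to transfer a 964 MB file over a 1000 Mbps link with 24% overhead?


Effective throughput = 1000 * (1 - 24/100) = 760 Mbps
File size in Mb = 964 * 8 = 7712 Mb
Time = 7712 / 760
Time = 10.1474 seconds


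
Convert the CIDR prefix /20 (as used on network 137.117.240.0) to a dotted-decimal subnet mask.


/20 means 20 network bits, 12 host bits
Binary: 11111111111111111111000000000000
Mask: 255.255.240.0


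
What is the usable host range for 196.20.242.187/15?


Network: 196.20.0.0
Broadcast: 196.21.255.255
First usable = network + 1
Last usable = broadcast - 1
Range: 196.20.0.1 to 196.21.255.254


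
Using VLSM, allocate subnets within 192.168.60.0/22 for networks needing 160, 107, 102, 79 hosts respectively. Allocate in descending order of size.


160 hosts -> /24 (254 usable): 192.168.60.0/24
107 hosts -> /25 (126 usable): 192.168.61.0/25
102 hosts -> /25 (126 usable): 192.168.61.128/25
79 hosts -> /25 (126 usable): 192.168.62.0/25
Allocation: 192.168.60.0/24 (160 hosts, 254 usable); 192.168.61.0/25 (107 hosts, 126 usable); 192.168.61.128/25 (102 hosts, 126 usable); 192.168.62.0/25 (79 hosts, 126 usable)


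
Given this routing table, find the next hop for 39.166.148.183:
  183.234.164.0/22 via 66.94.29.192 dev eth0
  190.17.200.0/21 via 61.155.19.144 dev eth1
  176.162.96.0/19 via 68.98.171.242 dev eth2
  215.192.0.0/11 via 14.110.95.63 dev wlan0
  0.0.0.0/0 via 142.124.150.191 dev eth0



Longest prefix match for 39.166.148.183:
  /22 183.234.164.0: no
  /21 190.17.200.0: no
  /19 176.162.96.0: no
  /11 215.192.0.0: no
  /0 0.0.0.0: MATCH
Selected: next-hop 142.124.150.191 via eth0 (matched /0)


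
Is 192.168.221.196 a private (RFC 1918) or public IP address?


RFC 1918 private ranges:
  10.0.0.0/8 (10.0.0.0 - 10.255.255.255)
  172.16.0.0/12 (172.16.0.0 - 172.31.255.255)
  192.168.0.0/16 (192.168.0.0 - 192.168.255.255)
Private (in 192.168.0.0/16)


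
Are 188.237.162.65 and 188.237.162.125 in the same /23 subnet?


Mask: 255.255.254.0
188.237.162.65 AND mask = 188.237.162.0
188.237.162.125 AND mask = 188.237.162.0
Yes, same subnet (188.237.162.0)


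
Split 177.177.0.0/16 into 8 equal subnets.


New prefix = 16 + 3 = 19
Each subnet has 8192 addresses
  177.177.0.0/19
  177.177.32.0/19
  177.177.64.0/19
  177.177.96.0/19
  177.177.128.0/19
  177.177.160.0/19
  177.177.192.0/19
  177.177.224.0/19
Subnets: 177.177.0.0/19, 177.177.32.0/19, 177.177.64.0/19, 177.177.96.0/19, 177.177.128.0/19, 177.177.160.0/19, 177.177.192.0/19, 177.177.224.0/19


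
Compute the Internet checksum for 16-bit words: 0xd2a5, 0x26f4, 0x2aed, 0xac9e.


Sum all words (with carry folding):
+ 0xd2a5 = 0xd2a5
+ 0x26f4 = 0xf999
+ 0x2aed = 0x2487
+ 0xac9e = 0xd125
One's complement: ~0xd125
Checksum = 0x2eda


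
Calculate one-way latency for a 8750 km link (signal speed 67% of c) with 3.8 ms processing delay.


Speed = 0.67 * 3e5 km/s = 201000 km/s
Propagation delay = 8750 / 201000 = 0.0435 s = 43.5323 ms
Processing delay = 3.8 ms
Total one-way latency = 47.3323 ms


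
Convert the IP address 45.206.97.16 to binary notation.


45 = 00101101
206 = 11001110
97 = 01100001
16 = 00010000
Binary: 00101101.11001110.01100001.00010000


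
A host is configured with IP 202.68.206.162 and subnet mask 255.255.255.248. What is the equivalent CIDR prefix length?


Binary: 11111111.11111111.11111111.11111000
Count leading 1s
Prefix: /29


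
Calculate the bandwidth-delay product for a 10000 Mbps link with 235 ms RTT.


BDP = bandwidth * RTT
= 10000 Mbps * 235 ms
= 10000 * 1e6 * 235 / 1000 bits
= 2350000000 bits
= 293750000 bytes
= 286865.2344 KB
BDP = 2350000000 bits (293750000 bytes)


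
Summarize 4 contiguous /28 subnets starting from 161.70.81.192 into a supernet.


Original prefix: /28
Number of subnets: 4 = 2^2
New prefix = 28 - 2 = 26
Supernet: 161.70.81.192/26


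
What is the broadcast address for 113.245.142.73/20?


Network: 113.245.128.0/20
Host bits = 12
Set all host bits to 1:
Broadcast: 113.245.143.255


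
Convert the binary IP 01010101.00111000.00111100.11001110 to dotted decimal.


01010101 = 85
00111000 = 56
00111100 = 60
11001110 = 206
IP: 85.56.60.206


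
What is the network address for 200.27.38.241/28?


IP:   11001000.00011011.00100110.11110001
Mask: 11111111.11111111.11111111.11110000
AND operation:
Net:  11001000.00011011.00100110.11110000
Network: 200.27.38.240/28


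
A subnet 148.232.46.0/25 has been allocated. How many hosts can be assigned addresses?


Host bits = 32 - 25 = 7
Total addresses = 2^7 = 128
Usable = total - 2 (network and broadcast)
Usable hosts: 126


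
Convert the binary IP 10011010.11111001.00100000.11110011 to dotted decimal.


10011010 = 154
11111001 = 249
00100000 = 32
11110011 = 243
IP: 154.249.32.243


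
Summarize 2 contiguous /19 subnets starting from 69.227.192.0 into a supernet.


Original prefix: /19
Number of subnets: 2 = 2^1
New prefix = 19 - 1 = 18
Supernet: 69.227.192.0/18


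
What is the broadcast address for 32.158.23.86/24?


Network: 32.158.23.0/24
Host bits = 8
Set all host bits to 1:
Broadcast: 32.158.23.255


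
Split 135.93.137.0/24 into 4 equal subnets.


New prefix = 24 + 2 = 26
Each subnet has 64 addresses
  135.93.137.0/26
  135.93.137.64/26
  135.93.137.128/26
  135.93.137.192/26
Subnets: 135.93.137.0/26, 135.93.137.64/26, 135.93.137.128/26, 135.93.137.192/26


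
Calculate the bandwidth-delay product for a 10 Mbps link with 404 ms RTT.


BDP = bandwidth * RTT
= 10 Mbps * 404 ms
= 10 * 1e6 * 404 / 1000 bits
= 4040000 bits
= 505000 bytes
= 493.1641 KB
BDP = 4040000 bits (505000 bytes)


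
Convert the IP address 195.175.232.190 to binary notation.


195 = 11000011
175 = 10101111
232 = 11101000
190 = 10111110
Binary: 11000011.10101111.11101000.10111110


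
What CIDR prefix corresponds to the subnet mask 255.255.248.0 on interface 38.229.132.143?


Binary: 11111111.11111111.11111000.00000000
Count leading 1s
Prefix: /21


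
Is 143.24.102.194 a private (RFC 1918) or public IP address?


RFC 1918 private ranges:
  10.0.0.0/8 (10.0.0.0 - 10.255.255.255)
  172.16.0.0/12 (172.16.0.0 - 172.31.255.255)
  192.168.0.0/16 (192.168.0.0 - 192.168.255.255)
Public (not in any RFC 1918 range)


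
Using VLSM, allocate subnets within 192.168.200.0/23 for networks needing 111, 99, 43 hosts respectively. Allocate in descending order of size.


111 hosts -> /25 (126 usable): 192.168.200.0/25
99 hosts -> /25 (126 usable): 192.168.200.128/25
43 hosts -> /26 (62 usable): 192.168.201.0/26
Allocation: 192.168.200.0/25 (111 hosts, 126 usable); 192.168.200.128/25 (99 hosts, 126 usable); 192.168.201.0/26 (43 hosts, 62 usable)


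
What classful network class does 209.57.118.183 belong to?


First octet: 209
Binary: 11010001
110xxxxx -> Class C (192-223)
Class C, default mask 255.255.255.0 (/24)


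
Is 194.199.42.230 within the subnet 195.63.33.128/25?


Subnet network: 195.63.33.128
Test IP AND mask: 194.199.42.128
No, 194.199.42.230 is not in 195.63.33.128/25


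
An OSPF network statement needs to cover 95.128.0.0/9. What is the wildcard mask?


Subnet mask: 255.128.0.0
Wildcard = 255.255.255.255 - subnet mask
255 - 255 = 0
255 - 128 = 127
255 - 0 = 255
255 - 0 = 255
Wildcard: 0.127.255.255


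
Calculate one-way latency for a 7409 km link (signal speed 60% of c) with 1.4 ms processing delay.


Speed = 0.6 * 3e5 km/s = 180000 km/s
Propagation delay = 7409 / 180000 = 0.0412 s = 41.1611 ms
Processing delay = 1.4 ms
Total one-way latency = 42.5611 ms


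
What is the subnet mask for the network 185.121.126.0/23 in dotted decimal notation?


/23 means 23 network bits, 9 host bits
Binary: 11111111111111111111111000000000
Mask: 255.255.254.0


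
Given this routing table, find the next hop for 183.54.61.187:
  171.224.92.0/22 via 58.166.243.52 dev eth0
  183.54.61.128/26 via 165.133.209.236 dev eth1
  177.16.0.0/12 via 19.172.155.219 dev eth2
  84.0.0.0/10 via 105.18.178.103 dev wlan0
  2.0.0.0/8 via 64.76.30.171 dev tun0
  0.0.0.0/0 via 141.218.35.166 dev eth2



Longest prefix match for 183.54.61.187:
  /22 171.224.92.0: no
  /26 183.54.61.128: MATCH
  /12 177.16.0.0: no
  /10 84.0.0.0: no
  /8 2.0.0.0: no
  /0 0.0.0.0: MATCH
Selected: next-hop 165.133.209.236 via eth1 (matched /26)


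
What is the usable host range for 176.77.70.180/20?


Network: 176.77.64.0
Broadcast: 176.77.79.255
First usable = network + 1
Last usable = broadcast - 1
Range: 176.77.64.1 to 176.77.79.254


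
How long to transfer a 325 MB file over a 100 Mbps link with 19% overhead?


Effective throughput = 100 * (1 - 19/100) = 81 Mbps
File size in Mb = 325 * 8 = 2600 Mb
Time = 2600 / 81
Time = 32.0988 seconds


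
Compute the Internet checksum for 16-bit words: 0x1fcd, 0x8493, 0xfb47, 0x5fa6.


Sum all words (with carry folding):
+ 0x1fcd = 0x1fcd
+ 0x8493 = 0xa460
+ 0xfb47 = 0x9fa8
+ 0x5fa6 = 0xff4e
One's complement: ~0xff4e
Checksum = 0x00b1


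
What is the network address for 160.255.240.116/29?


IP:   10100000.11111111.11110000.01110100
Mask: 11111111.11111111.11111111.11111000
AND operation:
Net:  10100000.11111111.11110000.01110000
Network: 160.255.240.112/29


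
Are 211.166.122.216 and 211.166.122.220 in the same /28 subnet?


Mask: 255.255.255.240
211.166.122.216 AND mask = 211.166.122.208
211.166.122.220 AND mask = 211.166.122.208
Yes, same subnet (211.166.122.208)


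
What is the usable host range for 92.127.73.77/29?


Network: 92.127.73.72
Broadcast: 92.127.73.79
First usable = network + 1
Last usable = broadcast - 1
Range: 92.127.73.73 to 92.127.73.78


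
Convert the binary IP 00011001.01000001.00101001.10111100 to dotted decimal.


00011001 = 25
01000001 = 65
00101001 = 41
10111100 = 188
IP: 25.65.41.188


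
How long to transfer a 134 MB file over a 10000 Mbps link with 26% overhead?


Effective throughput = 10000 * (1 - 26/100) = 7400 Mbps
File size in Mb = 134 * 8 = 1072 Mb
Time = 1072 / 7400
Time = 0.1449 seconds


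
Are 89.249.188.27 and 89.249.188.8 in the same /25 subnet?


Mask: 255.255.255.128
89.249.188.27 AND mask = 89.249.188.0
89.249.188.8 AND mask = 89.249.188.0
Yes, same subnet (89.249.188.0)
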